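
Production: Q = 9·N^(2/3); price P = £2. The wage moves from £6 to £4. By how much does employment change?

ΔN = 19

From P·MP_N = w with MP_N = 6·N^(-1/3), the labor demand is N(w) = (12/w)^(3).
At w = 6: N = 8. At w = 4: N = 27.
ΔN = 27 − 8 = 19.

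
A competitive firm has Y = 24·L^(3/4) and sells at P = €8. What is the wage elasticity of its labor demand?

MP_L = (3/4)·24·L^(-1/4), so P·MP_L = w gives 144·L^(-1/4) = w.
Solving, L(w) = (144/w)^(4). This is a constant-elasticity form: L ∝ w^(−4), so ε = −4.

ε = -4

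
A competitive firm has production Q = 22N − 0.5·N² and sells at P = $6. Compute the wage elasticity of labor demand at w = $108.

From P·MP_N = w with MP_N = 22 − N, labor demand is N(w) = 22 − w/6.
dN/dw = −1/(6) = -1/6.
At w = 108, N = 4, so ε = (dN/dw)·(w/N) = (-1/6)·(108/4) = -4.5.

ε = -4.5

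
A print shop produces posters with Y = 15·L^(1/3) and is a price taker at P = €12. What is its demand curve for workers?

MP_L = (1/3)·15·L^(-2/3) = 5·L^(-2/3).
Setting P·MP_L = w: 60·L^(-2/3) = w.
Solving for L: L^(-2/3) = w/60, so L = (60/w)^(3/2).

L(w) = (60/w)^(3/2)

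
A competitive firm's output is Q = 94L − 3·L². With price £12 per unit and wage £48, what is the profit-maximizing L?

The marginal product of L is MP_L = 94 − 6L.
A price-taking firm hires until the value of the marginal product equals the wage: P·MP_L = w, so 12·(94 − 6L) = 48.
Then 94 − 6L = 4, giving L = 15.

L* = 15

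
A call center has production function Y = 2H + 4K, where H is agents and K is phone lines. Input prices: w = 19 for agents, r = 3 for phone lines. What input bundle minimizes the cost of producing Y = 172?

The inputs are perfect substitutes, so the firm uses whichever has the lower cost per unit of output.
Cost per unit of output via H is w/2 = 9.5; via K it is r/4 = 0.75. K is cheaper.
Producing Y = 172 with K alone: H = 0, K = 43.

H* = 0, K* = 43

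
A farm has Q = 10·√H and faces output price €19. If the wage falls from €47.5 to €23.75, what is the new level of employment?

H* = 16

From P·MP_H = w with MP_H = 5·H^(-1/2), the labor demand is H(w) = (95/w)^(2).
At w = 47.5: H = 4. At w = 23.75: H = 16.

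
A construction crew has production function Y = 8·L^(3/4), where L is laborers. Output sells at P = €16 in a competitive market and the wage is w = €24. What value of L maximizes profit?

MP_L = (3/4)·8·L^(-1/4) = 6·L^(-1/4).
Profit maximization for a price taker requires P·MP_L = w: 16·6·L^(-1/4) = 24.
So L^(-1/4) = 0.25, which gives L = 256.

L* = 256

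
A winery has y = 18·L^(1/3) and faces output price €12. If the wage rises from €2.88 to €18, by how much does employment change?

ΔL = -117

From P·MP_L = w with MP_L = 6·L^(-2/3), the labor demand is L(w) = (72/w)^(3/2).
At w = 2.88: L = 125. At w = 18: L = 8.
ΔL = 8 − 125 = -117.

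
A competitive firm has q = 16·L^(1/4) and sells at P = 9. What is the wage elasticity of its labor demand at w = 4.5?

ε = -4/3

MP_L = (1/4)·16·L^(-3/4), so P·MP_L = w gives 36·L^(-3/4) = w.
Solving, L(w) = (36/w)^(4/3). This is a constant-elasticity form: L ∝ w^(−4/3), so ε = −4/3.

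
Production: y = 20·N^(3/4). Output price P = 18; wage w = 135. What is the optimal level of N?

MP_N = (3/4)·20·N^(-1/4) = 15·N^(-1/4).
Profit maximization for a price taker requires P·MP_N = w: 18·15·N^(-1/4) = 135.
So N^(-1/4) = 0.5, which gives N = 16.

N* = 16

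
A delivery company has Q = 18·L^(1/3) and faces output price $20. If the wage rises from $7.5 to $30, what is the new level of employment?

From P·MP_L = w with MP_L = 6·L^(-2/3), the labor demand is L(w) = (120/w)^(3/2).
At w = 7.5: L = 64. At w = 30: L = 8.

L* = 8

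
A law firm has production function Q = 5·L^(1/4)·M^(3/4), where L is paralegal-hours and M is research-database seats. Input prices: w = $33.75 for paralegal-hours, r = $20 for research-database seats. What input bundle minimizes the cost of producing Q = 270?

L* = 16, M* = 81

Cost minimization requires the marginal rate of technical substitution to equal the input-price ratio: MP_L/MP_M = w/r.
Here MP_L/MP_M = (1/4)·(M/L)/(3/4) = (1/3)·(M/L). Setting this equal to 33.75/20 = 1.6875 gives M = 5.0625L.
Substituting into Q = 270: 5·L^(1/4)·(5.0625L)^(3/4) = 270.
Solving, L = 16 and M = 81.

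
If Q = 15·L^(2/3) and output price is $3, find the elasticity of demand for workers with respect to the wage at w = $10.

ε = -3

MP_L = (2/3)·15·L^(-1/3), so P·MP_L = w gives 30·L^(-1/3) = w.
Solving, L(w) = (30/w)^(3). This is a constant-elasticity form: L ∝ w^(−3), so ε = −3.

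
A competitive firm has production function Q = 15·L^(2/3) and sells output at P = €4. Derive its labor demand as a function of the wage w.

L(w) = 64000/w³

MP_L = (2/3)·15·L^(-1/3) = 10·L^(-1/3).
Setting P·MP_L = w: 40·L^(-1/3) = w.
Solving for L: L^(-1/3) = w/40, so L = (40/w)^(3).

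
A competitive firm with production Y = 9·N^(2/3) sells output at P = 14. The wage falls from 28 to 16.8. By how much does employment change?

From P·MP_N = w with MP_N = 6·N^(-1/3), the labor demand is N(w) = (84/w)^(3).
At w = 28: N = 27. At w = 16.8: N = 125.
ΔN = 125 − 27 = 98.

ΔN = 98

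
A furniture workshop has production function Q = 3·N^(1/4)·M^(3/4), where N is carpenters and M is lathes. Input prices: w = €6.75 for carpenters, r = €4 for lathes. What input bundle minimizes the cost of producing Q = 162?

N* = 16, M* = 81

Cost minimization requires the marginal rate of technical substitution to equal the input-price ratio: MP_N/MP_M = w/r.
Here MP_N/MP_M = (1/4)·(M/N)/(3/4) = (1/3)·(M/N). Setting this equal to 6.75/4 = 1.6875 gives M = 5.0625N.
Substituting into Q = 162: 3·N^(1/4)·(5.0625N)^(3/4) = 162.
Solving, N = 16 and M = 81.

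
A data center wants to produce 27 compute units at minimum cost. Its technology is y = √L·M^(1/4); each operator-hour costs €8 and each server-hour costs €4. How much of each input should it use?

Cost minimization requires the marginal rate of technical substitution to equal the input-price ratio: MP_L/MP_M = w/r.
Here MP_L/MP_M = (1/2)·(M/L)/(1/4) = 2·(M/L). Setting this equal to 8/4 = 2 gives M = L.
Substituting into y = 27: L^(1/2)·(L)^(1/4) = 27.
Solving, L = 81 and M = 81.

L* = 81, M* = 81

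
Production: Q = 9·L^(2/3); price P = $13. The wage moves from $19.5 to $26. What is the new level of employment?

L* = 27

From P·MP_L = w with MP_L = 6·L^(-1/3), the labor demand is L(w) = (78/w)^(3).
At w = 19.5: L = 64. At w = 26: L = 27.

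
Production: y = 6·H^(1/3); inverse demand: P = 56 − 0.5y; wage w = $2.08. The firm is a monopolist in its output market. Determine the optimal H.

Marginal revenue from the inverse demand is MR = 56 − y.
The marginal product is MP_H = 2·H^(-2/3).
A monopolist hires until marginal revenue product equals the wage: MR·MP_H = w.
At H, y = 6·H^(1/3). Substituting and solving: (56 − 6·H^(1/3))·2·H^(-2/3) = 2.08 gives H = 125.

H* = 125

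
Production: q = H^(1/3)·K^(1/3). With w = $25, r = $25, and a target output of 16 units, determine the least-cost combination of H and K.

Cost minimization requires the marginal rate of technical substitution to equal the input-price ratio: MP_H/MP_K = w/r.
Here MP_H/MP_K = (1/3)·(K/H)/(1/3) = (K/H). Setting this equal to 25/25 = 1 gives K = H.
Substituting into q = 16: H^(1/3)·(H)^(1/3) = 16.
Solving, H = 64 and K = 64.

H* = 64, K* = 64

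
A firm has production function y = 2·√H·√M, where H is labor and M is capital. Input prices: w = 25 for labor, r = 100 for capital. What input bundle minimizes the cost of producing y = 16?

H* = 16, M* = 4

Cost minimization requires the marginal rate of technical substitution to equal the input-price ratio: MP_H/MP_M = w/r.
Here MP_H/MP_M = (1/2)·(M/H)/(1/2) = (M/H). Setting this equal to 25/100 = 0.25 gives M = 0.25H.
Substituting into y = 16: 2·H^(1/2)·(0.25H)^(1/2) = 16.
Solving, H = 16 and M = 4.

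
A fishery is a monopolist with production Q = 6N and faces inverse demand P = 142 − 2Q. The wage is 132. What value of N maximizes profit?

N* = 5

Marginal revenue from the inverse demand is MR = 142 − 4Q.
The marginal product is MP_N = 6.
A monopolist hires until marginal revenue product equals the wage: MR·MP_N = w.
(142 − 24N)·6 = 132, so N = 5.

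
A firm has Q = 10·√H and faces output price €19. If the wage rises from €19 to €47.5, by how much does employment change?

From P·MP_H = w with MP_H = 5·H^(-1/2), the labor demand is H(w) = (95/w)^(2).
At w = 19: H = 25. At w = 47.5: H = 4.
ΔH = 4 − 25 = -21.

ΔH = -21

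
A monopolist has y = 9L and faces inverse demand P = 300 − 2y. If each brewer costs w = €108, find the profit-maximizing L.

L* = 8

Marginal revenue from the inverse demand is MR = 300 − 4y.
The marginal product is MP_L = 9.
A monopolist hires until marginal revenue product equals the wage: MR·MP_L = w.
(300 − 36L)·9 = 108, so L = 8.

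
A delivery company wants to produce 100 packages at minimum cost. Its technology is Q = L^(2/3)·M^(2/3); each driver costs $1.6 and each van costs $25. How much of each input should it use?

L* = 125, M* = 8

Cost minimization requires the marginal rate of technical substitution to equal the input-price ratio: MP_L/MP_M = w/r.
Here MP_L/MP_M = (2/3)·(M/L)/(2/3) = (M/L). Setting this equal to 1.6/25 = 0.064 gives M = 0.064L.
Substituting into Q = 100: L^(2/3)·(0.064L)^(2/3) = 100.
Solving, L = 125 and M = 8.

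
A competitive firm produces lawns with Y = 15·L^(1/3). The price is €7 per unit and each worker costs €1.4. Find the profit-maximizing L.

L* = 125

MP_L = (1/3)·15·L^(-2/3) = 5·L^(-2/3).
Profit maximization for a price taker requires P·MP_L = w: 7·5·L^(-2/3) = 1.4.
So L^(-2/3) = 0.04, which gives L = 125.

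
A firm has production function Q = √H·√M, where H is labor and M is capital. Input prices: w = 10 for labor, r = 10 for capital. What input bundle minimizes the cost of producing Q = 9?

Cost minimization requires the marginal rate of technical substitution to equal the input-price ratio: MP_H/MP_M = w/r.
Here MP_H/MP_M = (1/2)·(M/H)/(1/2) = (M/H). Setting this equal to 10/10 = 1 gives M = H.
Substituting into Q = 9: H^(1/2)·(H)^(1/2) = 9.
Solving, H = 9 and M = 9.

H* = 9, M* = 9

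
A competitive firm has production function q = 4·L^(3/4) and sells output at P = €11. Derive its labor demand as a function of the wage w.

MP_L = (3/4)·4·L^(-1/4) = 3·L^(-1/4).
Setting P·MP_L = w: 33·L^(-1/4) = w.
Solving for L: L^(-1/4) = w/33, so L = (33/w)^(4).

L(w) = 1185921/w^(4)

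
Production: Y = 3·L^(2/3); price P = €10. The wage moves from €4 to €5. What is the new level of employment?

From P·MP_L = w with MP_L = 2·L^(-1/3), the labor demand is L(w) = (20/w)^(3).
At w = 4: L = 125. At w = 5: L = 64.

L* = 64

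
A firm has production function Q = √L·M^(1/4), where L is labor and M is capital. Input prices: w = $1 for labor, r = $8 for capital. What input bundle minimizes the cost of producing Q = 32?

Cost minimization requires the marginal rate of technical substitution to equal the input-price ratio: MP_L/MP_M = w/r.
Here MP_L/MP_M = (1/2)·(M/L)/(1/4) = 2·(M/L). Setting this equal to 1/8 = 0.125 gives M = 0.0625L.
Substituting into Q = 32: L^(1/2)·(0.0625L)^(1/4) = 32.
Solving, L = 256 and M = 16.

L* = 256, M* = 16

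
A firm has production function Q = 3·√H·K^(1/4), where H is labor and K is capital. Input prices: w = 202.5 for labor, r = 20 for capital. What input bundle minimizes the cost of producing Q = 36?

Cost minimization requires the marginal rate of technical substitution to equal the input-price ratio: MP_H/MP_K = w/r.
Here MP_H/MP_K = (1/2)·(K/H)/(1/4) = 2·(K/H). Setting this equal to 202.5/20 = 10.125 gives K = 5.0625H.
Substituting into Q = 36: 3·H^(1/2)·(5.0625H)^(1/4) = 36.
Solving, H = 16 and K = 81.

H* = 16, K* = 81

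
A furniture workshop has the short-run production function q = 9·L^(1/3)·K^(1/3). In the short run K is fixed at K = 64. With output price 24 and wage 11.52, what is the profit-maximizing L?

With K = 64, MP_L = (1/3)·9·L^(-2/3)·64^(1/3) = 12·L^(-2/3).
Profit maximization for a price taker requires P·MP_L = w: 24·12·L^(-2/3) = 11.52.
So L^(-2/3) = 0.04, which gives L = 125.

L* = 125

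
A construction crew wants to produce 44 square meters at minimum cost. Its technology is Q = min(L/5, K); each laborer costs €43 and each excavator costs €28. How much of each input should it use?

L* = 220, K* = 44

With a fixed-proportions technology, the cost-minimizing bundle uses no slack in either input: L/5 = K = Q.
So L = 5·44 = 220 and K = 44.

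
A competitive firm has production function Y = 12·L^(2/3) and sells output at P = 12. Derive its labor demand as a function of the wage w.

MP_L = (2/3)·12·L^(-1/3) = 8·L^(-1/3).
Setting P·MP_L = w: 96·L^(-1/3) = w.
Solving for L: L^(-1/3) = w/96, so L = (96/w)^(3).

L(w) = 884736/w³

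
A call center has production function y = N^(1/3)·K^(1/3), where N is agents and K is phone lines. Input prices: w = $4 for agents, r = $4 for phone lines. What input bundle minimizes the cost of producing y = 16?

Cost minimization requires the marginal rate of technical substitution to equal the input-price ratio: MP_N/MP_K = w/r.
Here MP_N/MP_K = (1/3)·(K/N)/(1/3) = (K/N). Setting this equal to 4/4 = 1 gives K = N.
Substituting into y = 16: N^(1/3)·(N)^(1/3) = 16.
Solving, N = 64 and K = 64.

N* = 64, K* = 64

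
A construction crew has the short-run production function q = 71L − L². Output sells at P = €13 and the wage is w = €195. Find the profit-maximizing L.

The marginal product of L is MP_L = 71 − 2L.
A price-taking firm hires until the value of the marginal product equals the wage: P·MP_L = w, so 13·(71 − 2L) = 195.
Then 71 − 2L = 15, giving L = 28.

L* = 28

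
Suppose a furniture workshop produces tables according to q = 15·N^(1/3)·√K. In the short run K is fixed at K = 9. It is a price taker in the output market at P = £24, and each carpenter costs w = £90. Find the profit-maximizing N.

N* = 8

With K = 9, MP_N = (1/3)·15·N^(-2/3)·9^(1/2) = 15·N^(-2/3).
Profit maximization for a price taker requires P·MP_N = w: 24·15·N^(-2/3) = 90.
So N^(-2/3) = 0.25, which gives N = 8.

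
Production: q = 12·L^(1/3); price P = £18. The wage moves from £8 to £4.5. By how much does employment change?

From P·MP_L = w with MP_L = 4·L^(-2/3), the labor demand is L(w) = (72/w)^(3/2).
At w = 8: L = 27. At w = 4.5: L = 64.
ΔL = 64 − 27 = 37.

ΔL = 37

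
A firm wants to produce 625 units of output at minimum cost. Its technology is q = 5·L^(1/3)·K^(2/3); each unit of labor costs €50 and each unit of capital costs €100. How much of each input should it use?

Cost minimization requires the marginal rate of technical substitution to equal the input-price ratio: MP_L/MP_K = w/r.
Here MP_L/MP_K = (1/3)·(K/L)/(2/3) = 0.5·(K/L). Setting this equal to 50/100 = 0.5 gives K = L.
Substituting into q = 625: 5·L^(1/3)·(L)^(2/3) = 625.
Solving, L = 125 and K = 125.

L* = 125, K* = 125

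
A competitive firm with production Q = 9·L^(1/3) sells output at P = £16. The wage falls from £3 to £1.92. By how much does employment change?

From P·MP_L = w with MP_L = 3·L^(-2/3), the labor demand is L(w) = (48/w)^(3/2).
At w = 3: L = 64. At w = 1.92: L = 125.
ΔL = 125 − 64 = 61.

ΔL = 61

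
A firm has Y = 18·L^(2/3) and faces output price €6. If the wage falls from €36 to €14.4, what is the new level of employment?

From P·MP_L = w with MP_L = 12·L^(-1/3), the labor demand is L(w) = (72/w)^(3).
At w = 36: L = 8. At w = 14.4: L = 125.

L* = 125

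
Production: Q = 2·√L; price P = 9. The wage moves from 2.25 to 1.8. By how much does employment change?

From P·MP_L = w with MP_L = L^(-1/2), the labor demand is L(w) = (9/w)^(2).
At w = 2.25: L = 16. At w = 1.8: L = 25.
ΔL = 25 − 16 = 9.

ΔL = 9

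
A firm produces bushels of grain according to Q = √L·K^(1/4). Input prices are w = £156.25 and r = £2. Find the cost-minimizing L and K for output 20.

L* = 16, K* = 625

Cost minimization requires the marginal rate of technical substitution to equal the input-price ratio: MP_L/MP_K = w/r.
Here MP_L/MP_K = (1/2)·(K/L)/(1/4) = 2·(K/L). Setting this equal to 156.25/2 = 78.125 gives K = 39.0625L.
Substituting into Q = 20: L^(1/2)·(39.0625L)^(1/4) = 20.
Solving, L = 16 and K = 625.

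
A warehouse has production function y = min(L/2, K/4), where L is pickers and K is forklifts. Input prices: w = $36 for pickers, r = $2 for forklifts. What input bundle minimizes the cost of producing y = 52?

L* = 104, K* = 208

With a fixed-proportions technology, the cost-minimizing bundle uses no slack in either input: L/2 = K/4 = y.
So L = 2·52 = 104 and K = 4·52 = 208.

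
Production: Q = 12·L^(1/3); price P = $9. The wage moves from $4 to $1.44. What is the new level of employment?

L* = 125

From P·MP_L = w with MP_L = 4·L^(-2/3), the labor demand is L(w) = (36/w)^(3/2).
At w = 4: L = 27. At w = 1.44: L = 125.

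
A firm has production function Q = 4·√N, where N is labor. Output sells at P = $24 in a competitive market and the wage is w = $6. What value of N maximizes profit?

MP_N = (1/2)·4·N^(-1/2) = 2·N^(-1/2).
Profit maximization for a price taker requires P·MP_N = w: 24·2·N^(-1/2) = 6.
So N^(-1/2) = 0.125, which gives N = 64.

N* = 64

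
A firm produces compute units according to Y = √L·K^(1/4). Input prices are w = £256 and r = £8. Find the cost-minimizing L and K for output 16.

Cost minimization requires the marginal rate of technical substitution to equal the input-price ratio: MP_L/MP_K = w/r.
Here MP_L/MP_K = (1/2)·(K/L)/(1/4) = 2·(K/L). Setting this equal to 256/8 = 32 gives K = 16L.
Substituting into Y = 16: L^(1/2)·(16L)^(1/4) = 16.
Solving, L = 16 and K = 256.

L* = 16, K* = 256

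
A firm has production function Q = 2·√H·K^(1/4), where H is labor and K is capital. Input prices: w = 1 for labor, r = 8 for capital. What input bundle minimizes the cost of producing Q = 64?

H* = 256, K* = 16

Cost minimization requires the marginal rate of technical substitution to equal the input-price ratio: MP_H/MP_K = w/r.
Here MP_H/MP_K = (1/2)·(K/H)/(1/4) = 2·(K/H). Setting this equal to 1/8 = 0.125 gives K = 0.0625H.
Substituting into Q = 64: 2·H^(1/2)·(0.0625H)^(1/4) = 64.
Solving, H = 256 and K = 16.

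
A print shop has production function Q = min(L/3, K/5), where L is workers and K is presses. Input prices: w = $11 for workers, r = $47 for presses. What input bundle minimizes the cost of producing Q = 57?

With a fixed-proportions technology, the cost-minimizing bundle uses no slack in either input: L/3 = K/5 = Q.
So L = 3·57 = 171 and K = 5·57 = 285.

L* = 171, K* = 285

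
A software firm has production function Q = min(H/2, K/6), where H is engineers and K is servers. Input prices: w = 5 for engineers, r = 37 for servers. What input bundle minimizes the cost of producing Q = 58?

H* = 116, K* = 348

With a fixed-proportions technology, the cost-minimizing bundle uses no slack in either input: H/2 = K/6 = Q.
So H = 2·58 = 116 and K = 6·58 = 348.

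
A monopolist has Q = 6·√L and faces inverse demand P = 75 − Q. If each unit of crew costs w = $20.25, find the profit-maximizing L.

Marginal revenue from the inverse demand is MR = 75 − 2Q.
The marginal product is MP_L = 3·L^(-1/2).
A monopolist hires until marginal revenue product equals the wage: MR·MP_L = w.
At L, Q = 6·√L. Substituting and solving: (75 − 12·√L)·3·L^(-1/2) = 20.25 gives L = 16.

L* = 16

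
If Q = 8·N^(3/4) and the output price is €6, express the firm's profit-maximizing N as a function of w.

MP_N = (3/4)·8·N^(-1/4) = 6·N^(-1/4).
Setting P·MP_N = w: 36·N^(-1/4) = w.
Solving for N: N^(-1/4) = w/36, so N = (36/w)^(4).

N(w) = 1679616/w^(4)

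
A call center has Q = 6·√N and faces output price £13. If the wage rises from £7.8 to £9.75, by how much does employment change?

ΔN = -9

From P·MP_N = w with MP_N = 3·N^(-1/2), the labor demand is N(w) = (39/w)^(2).
At w = 7.8: N = 25. At w = 9.75: N = 16.
ΔN = 16 − 25 = -9.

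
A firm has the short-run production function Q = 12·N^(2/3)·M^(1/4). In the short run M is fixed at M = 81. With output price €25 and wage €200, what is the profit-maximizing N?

With M = 81, MP_N = (2/3)·12·N^(-1/3)·81^(1/4) = 24·N^(-1/3).
Profit maximization for a price taker requires P·MP_N = w: 25·24·N^(-1/3) = 200.
So N^(-1/3) = 1/3, which gives N = 27.

N* = 27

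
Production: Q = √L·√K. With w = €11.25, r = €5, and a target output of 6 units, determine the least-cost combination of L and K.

Cost minimization requires the marginal rate of technical substitution to equal the input-price ratio: MP_L/MP_K = w/r.
Here MP_L/MP_K = (1/2)·(K/L)/(1/2) = (K/L). Setting this equal to 11.25/5 = 2.25 gives K = 2.25L.
Substituting into Q = 6: L^(1/2)·(2.25L)^(1/2) = 6.
Solving, L = 4 and K = 9.

L* = 4, K* = 9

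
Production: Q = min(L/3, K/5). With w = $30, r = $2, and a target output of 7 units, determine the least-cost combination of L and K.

With a fixed-proportions technology, the cost-minimizing bundle uses no slack in either input: L/3 = K/5 = Q.
So L = 3·7 = 21 and K = 5·7 = 35.

L* = 21, K* = 35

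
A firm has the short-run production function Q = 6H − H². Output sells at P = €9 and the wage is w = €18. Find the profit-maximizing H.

H* = 2

The marginal product of H is MP_H = 6 − 2H.
A price-taking firm hires until the value of the marginal product equals the wage: P·MP_H = w, so 9·(6 − 2H) = 18.
Then 6 − 2H = 2, giving H = 2.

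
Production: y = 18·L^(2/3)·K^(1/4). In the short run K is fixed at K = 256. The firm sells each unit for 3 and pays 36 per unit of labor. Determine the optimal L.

With K = 256, MP_L = (2/3)·18·L^(-1/3)·256^(1/4) = 48·L^(-1/3).
Profit maximization for a price taker requires P·MP_L = w: 3·48·L^(-1/3) = 36.
So L^(-1/3) = 0.25, which gives L = 64.

L* = 64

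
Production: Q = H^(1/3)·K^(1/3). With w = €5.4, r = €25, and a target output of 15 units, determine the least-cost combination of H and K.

Cost minimization requires the marginal rate of technical substitution to equal the input-price ratio: MP_H/MP_K = w/r.
Here MP_H/MP_K = (1/3)·(K/H)/(1/3) = (K/H). Setting this equal to 5.4/25 = 0.216 gives K = 0.216H.
Substituting into Q = 15: H^(1/3)·(0.216H)^(1/3) = 15.
Solving, H = 125 and K = 27.

H* = 125, K* = 27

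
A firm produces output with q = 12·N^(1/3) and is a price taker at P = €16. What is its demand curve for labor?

N(w) = (64/w)^(3/2)

MP_N = (1/3)·12·N^(-2/3) = 4·N^(-2/3).
Setting P·MP_N = w: 64·N^(-2/3) = w.
Solving for N: N^(-2/3) = w/64, so N = (64/w)^(3/2).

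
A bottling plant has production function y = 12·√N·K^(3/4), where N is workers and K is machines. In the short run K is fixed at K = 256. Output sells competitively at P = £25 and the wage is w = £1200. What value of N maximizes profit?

N* = 64

With K = 256, MP_N = (1/2)·12·N^(-1/2)·256^(3/4) = 384·N^(-1/2).
Profit maximization for a price taker requires P·MP_N = w: 25·384·N^(-1/2) = 1200.
So N^(-1/2) = 0.125, which gives N = 64.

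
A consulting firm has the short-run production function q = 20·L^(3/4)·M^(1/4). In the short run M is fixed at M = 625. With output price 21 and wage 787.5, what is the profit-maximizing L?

With M = 625, MP_L = (3/4)·20·L^(-1/4)·625^(1/4) = 75·L^(-1/4).
Profit maximization for a price taker requires P·MP_L = w: 21·75·L^(-1/4) = 787.5.
So L^(-1/4) = 0.5, which gives L = 16.

L* = 16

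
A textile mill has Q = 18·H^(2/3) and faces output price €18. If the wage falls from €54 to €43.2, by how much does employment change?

From P·MP_H = w with MP_H = 12·H^(-1/3), the labor demand is H(w) = (216/w)^(3).
At w = 54: H = 64. At w = 43.2: H = 125.
ΔH = 125 − 64 = 61.

ΔH = 61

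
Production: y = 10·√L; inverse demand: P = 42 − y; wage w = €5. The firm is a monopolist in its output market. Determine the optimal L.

Marginal revenue from the inverse demand is MR = 42 − 2y.
The marginal product is MP_L = 5·L^(-1/2).
A monopolist hires until marginal revenue product equals the wage: MR·MP_L = w.
At L, y = 10·√L. Substituting and solving: (42 − 20·√L)·5·L^(-1/2) = 5 gives L = 4.

L* = 4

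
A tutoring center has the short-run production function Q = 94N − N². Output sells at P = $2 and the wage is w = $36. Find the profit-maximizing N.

N* = 38

The marginal product of N is MP_N = 94 − 2N.
A price-taking firm hires until the value of the marginal product equals the wage: P·MP_N = w, so 2·(94 − 2N) = 36.
Then 94 − 2N = 18, giving N = 38.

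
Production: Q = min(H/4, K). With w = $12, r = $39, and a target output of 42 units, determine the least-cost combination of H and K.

With a fixed-proportions technology, the cost-minimizing bundle uses no slack in either input: H/4 = K = Q.
So H = 4·42 = 168 and K = 42.

H* = 168, K* = 42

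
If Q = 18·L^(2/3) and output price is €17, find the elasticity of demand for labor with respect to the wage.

MP_L = (2/3)·18·L^(-1/3), so P·MP_L = w gives 204·L^(-1/3) = w.
Solving, L(w) = (204/w)^(3). This is a constant-elasticity form: L ∝ w^(−3), so ε = −3.

ε = -3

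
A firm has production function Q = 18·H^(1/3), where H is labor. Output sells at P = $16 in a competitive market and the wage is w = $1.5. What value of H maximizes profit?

H* = 512

MP_H = (1/3)·18·H^(-2/3) = 6·H^(-2/3).
Profit maximization for a price taker requires P·MP_H = w: 16·6·H^(-2/3) = 1.5.
So H^(-2/3) = 0.015625, which gives H = 512.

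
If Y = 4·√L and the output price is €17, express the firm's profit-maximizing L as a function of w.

MP_L = (1/2)·4·L^(-1/2) = 2·L^(-1/2).
Setting P·MP_L = w: 34·L^(-1/2) = w.
Solving for L: L^(-1/2) = w/34, so L = (34/w)^(2).

L(w) = 1156/w²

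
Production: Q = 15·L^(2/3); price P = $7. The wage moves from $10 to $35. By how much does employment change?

ΔL = -335

From P·MP_L = w with MP_L = 10·L^(-1/3), the labor demand is L(w) = (70/w)^(3).
At w = 10: L = 343. At w = 35: L = 8.
ΔL = 8 − 343 = -335.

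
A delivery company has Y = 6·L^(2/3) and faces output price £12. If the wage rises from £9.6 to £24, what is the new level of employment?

L* = 8

From P·MP_L = w with MP_L = 4·L^(-1/3), the labor demand is L(w) = (48/w)^(3).
At w = 9.6: L = 125. At w = 24: L = 8.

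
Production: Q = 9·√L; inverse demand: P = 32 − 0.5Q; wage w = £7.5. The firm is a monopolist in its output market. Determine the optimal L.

Marginal revenue from the inverse demand is MR = 32 − Q.
The marginal product is MP_L = 4.5·L^(-1/2).
A monopolist hires until marginal revenue product equals the wage: MR·MP_L = w.
At L, Q = 9·√L. Substituting and solving: (32 − 9·√L)·4.5·L^(-1/2) = 7.5 gives L = 9.

L* = 9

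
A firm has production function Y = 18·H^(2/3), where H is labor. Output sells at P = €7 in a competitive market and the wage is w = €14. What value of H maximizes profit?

H* = 216

MP_H = (2/3)·18·H^(-1/3) = 12·H^(-1/3).
Profit maximization for a price taker requires P·MP_H = w: 7·12·H^(-1/3) = 14.
So H^(-1/3) = 1/6, which gives H = 216.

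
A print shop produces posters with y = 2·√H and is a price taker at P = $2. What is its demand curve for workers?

MP_H = (1/2)·2·H^(-1/2) = H^(-1/2).
Setting P·MP_H = w: 2·H^(-1/2) = w.
Solving for H: H^(-1/2) = w/2, so H = (2/w)^(2).

H(w) = 4/w²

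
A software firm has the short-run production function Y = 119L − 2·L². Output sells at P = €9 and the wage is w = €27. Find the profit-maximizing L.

L* = 29

The marginal product of L is MP_L = 119 − 4L.
A price-taking firm hires until the value of the marginal product equals the wage: P·MP_L = w, so 9·(119 − 4L) = 27.
Then 119 − 4L = 3, giving L = 29.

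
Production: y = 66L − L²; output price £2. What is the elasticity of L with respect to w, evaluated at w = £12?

ε = -0.1

From P·MP_L = w with MP_L = 66 − 2L, labor demand is L(w) = (66 − w/2)/2.
dL/dw = −1/(4) = -0.25.
At w = 12, L = 30, so ε = (dL/dw)·(w/L) = (-0.25)·(12/30) = -0.1.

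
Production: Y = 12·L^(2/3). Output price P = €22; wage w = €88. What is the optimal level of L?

L* = 8

MP_L = (2/3)·12·L^(-1/3) = 8·L^(-1/3).
Profit maximization for a price taker requires P·MP_L = w: 22·8·L^(-1/3) = 88.
So L^(-1/3) = 0.5, which gives L = 8.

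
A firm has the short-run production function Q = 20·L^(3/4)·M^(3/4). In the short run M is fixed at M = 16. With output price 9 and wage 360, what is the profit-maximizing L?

With M = 16, MP_L = (3/4)·20·L^(-1/4)·16^(3/4) = 120·L^(-1/4).
Profit maximization for a price taker requires P·MP_L = w: 9·120·L^(-1/4) = 360.
So L^(-1/4) = 1/3, which gives L = 81.

L* = 81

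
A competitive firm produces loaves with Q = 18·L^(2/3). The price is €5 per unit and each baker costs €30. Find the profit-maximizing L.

L* = 8

MP_L = (2/3)·18·L^(-1/3) = 12·L^(-1/3).
Profit maximization for a price taker requires P·MP_L = w: 5·12·L^(-1/3) = 30.
So L^(-1/3) = 0.5, which gives L = 8.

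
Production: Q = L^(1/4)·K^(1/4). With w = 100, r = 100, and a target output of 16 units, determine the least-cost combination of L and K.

Cost minimization requires the marginal rate of technical substitution to equal the input-price ratio: MP_L/MP_K = w/r.
Here MP_L/MP_K = (1/4)·(K/L)/(1/4) = (K/L). Setting this equal to 100/100 = 1 gives K = L.
Substituting into Q = 16: L^(1/4)·(L)^(1/4) = 16.
Solving, L = 256 and K = 256.

L* = 256, K* = 256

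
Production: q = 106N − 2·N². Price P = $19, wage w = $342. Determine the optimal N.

The marginal product of N is MP_N = 106 − 4N.
A price-taking firm hires until the value of the marginal product equals the wage: P·MP_N = w, so 19·(106 − 4N) = 342.
Then 106 − 4N = 18, giving N = 22.

N* = 22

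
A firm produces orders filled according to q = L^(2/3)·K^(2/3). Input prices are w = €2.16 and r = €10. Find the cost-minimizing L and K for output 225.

L* = 125, K* = 27

Cost minimization requires the marginal rate of technical substitution to equal the input-price ratio: MP_L/MP_K = w/r.
Here MP_L/MP_K = (2/3)·(K/L)/(2/3) = (K/L). Setting this equal to 2.16/10 = 0.216 gives K = 0.216L.
Substituting into q = 225: L^(2/3)·(0.216L)^(2/3) = 225.
Solving, L = 125 and K = 27.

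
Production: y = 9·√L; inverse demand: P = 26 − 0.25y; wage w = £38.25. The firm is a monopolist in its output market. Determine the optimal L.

L* = 4

Marginal revenue from the inverse demand is MR = 26 − 0.5y.
The marginal product is MP_L = 4.5·L^(-1/2).
A monopolist hires until marginal revenue product equals the wage: MR·MP_L = w.
At L, y = 9·√L. Substituting and solving: (26 − 4.5·√L)·4.5·L^(-1/2) = 38.25 gives L = 4.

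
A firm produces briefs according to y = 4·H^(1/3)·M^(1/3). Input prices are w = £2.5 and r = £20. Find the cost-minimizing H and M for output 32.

H* = 64, M* = 8

Cost minimization requires the marginal rate of technical substitution to equal the input-price ratio: MP_H/MP_M = w/r.
Here MP_H/MP_M = (1/3)·(M/H)/(1/3) = (M/H). Setting this equal to 2.5/20 = 0.125 gives M = 0.125H.
Substituting into y = 32: 4·H^(1/3)·(0.125H)^(1/3) = 32.
Solving, H = 64 and M = 8.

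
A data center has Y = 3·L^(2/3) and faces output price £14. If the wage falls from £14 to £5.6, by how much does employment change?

From P·MP_L = w with MP_L = 2·L^(-1/3), the labor demand is L(w) = (28/w)^(3).
At w = 14: L = 8. At w = 5.6: L = 125.
ΔL = 125 − 8 = 117.

ΔL = 117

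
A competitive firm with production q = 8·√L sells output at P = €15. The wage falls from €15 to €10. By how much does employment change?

From P·MP_L = w with MP_L = 4·L^(-1/2), the labor demand is L(w) = (60/w)^(2).
At w = 15: L = 16. At w = 10: L = 36.
ΔL = 36 − 16 = 20.

ΔL = 20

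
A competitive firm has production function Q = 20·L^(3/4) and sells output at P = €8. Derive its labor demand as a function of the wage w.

MP_L = (3/4)·20·L^(-1/4) = 15·L^(-1/4).
Setting P·MP_L = w: 120·L^(-1/4) = w.
Solving for L: L^(-1/4) = w/120, so L = (120/w)^(4).

L(w) = (120/w)^(4)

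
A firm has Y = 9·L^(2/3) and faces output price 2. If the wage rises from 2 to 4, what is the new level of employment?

From P·MP_L = w with MP_L = 6·L^(-1/3), the labor demand is L(w) = (12/w)^(3).
At w = 2: L = 216. At w = 4: L = 27.

L* = 27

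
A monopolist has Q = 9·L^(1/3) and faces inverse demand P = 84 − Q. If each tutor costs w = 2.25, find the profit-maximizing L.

L* = 64

Marginal revenue from the inverse demand is MR = 84 − 2Q.
The marginal product is MP_L = 3·L^(-2/3).
A monopolist hires until marginal revenue product equals the wage: MR·MP_L = w.
At L, Q = 9·L^(1/3). Substituting and solving: (84 − 18·L^(1/3))·3·L^(-2/3) = 2.25 gives L = 64.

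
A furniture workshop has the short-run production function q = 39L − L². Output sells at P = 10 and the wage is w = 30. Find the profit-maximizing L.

L* = 18

The marginal product of L is MP_L = 39 − 2L.
A price-taking firm hires until the value of the marginal product equals the wage: P·MP_L = w, so 10·(39 − 2L) = 30.
Then 39 − 2L = 3, giving L = 18.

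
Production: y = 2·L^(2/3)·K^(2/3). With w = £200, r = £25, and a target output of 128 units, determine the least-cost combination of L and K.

L* = 8, K* = 64

Cost minimization requires the marginal rate of technical substitution to equal the input-price ratio: MP_L/MP_K = w/r.
Here MP_L/MP_K = (2/3)·(K/L)/(2/3) = (K/L). Setting this equal to 200/25 = 8 gives K = 8L.
Substituting into y = 128: 2·L^(2/3)·(8L)^(2/3) = 128.
Solving, L = 8 and K = 64.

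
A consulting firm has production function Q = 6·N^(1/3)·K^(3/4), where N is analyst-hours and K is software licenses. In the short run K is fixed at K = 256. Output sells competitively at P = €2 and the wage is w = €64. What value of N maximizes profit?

With K = 256, MP_N = (1/3)·6·N^(-2/3)·256^(3/4) = 128·N^(-2/3).
Profit maximization for a price taker requires P·MP_N = w: 2·128·N^(-2/3) = 64.
So N^(-2/3) = 0.25, which gives N = 8.

N* = 8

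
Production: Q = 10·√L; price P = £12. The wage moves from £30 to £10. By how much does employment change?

From P·MP_L = w with MP_L = 5·L^(-1/2), the labor demand is L(w) = (60/w)^(2).
At w = 30: L = 4. At w = 10: L = 36.
ΔL = 36 − 4 = 32.

ΔL = 32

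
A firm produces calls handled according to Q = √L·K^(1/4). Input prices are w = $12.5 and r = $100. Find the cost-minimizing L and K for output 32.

Cost minimization requires the marginal rate of technical substitution to equal the input-price ratio: MP_L/MP_K = w/r.
Here MP_L/MP_K = (1/2)·(K/L)/(1/4) = 2·(K/L). Setting this equal to 12.5/100 = 0.125 gives K = 0.0625L.
Substituting into Q = 32: L^(1/2)·(0.0625L)^(1/4) = 32.
Solving, L = 256 and K = 16.

L* = 256, K* = 16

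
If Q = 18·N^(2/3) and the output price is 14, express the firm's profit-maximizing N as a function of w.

N(w) = 4741632/w³

MP_N = (2/3)·18·N^(-1/3) = 12·N^(-1/3).
Setting P·MP_N = w: 168·N^(-1/3) = w.
Solving for N: N^(-1/3) = w/168, so N = (168/w)^(3).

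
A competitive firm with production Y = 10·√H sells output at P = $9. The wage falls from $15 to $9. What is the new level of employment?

H* = 25

From P·MP_H = w with MP_H = 5·H^(-1/2), the labor demand is H(w) = (45/w)^(2).
At w = 15: H = 9. At w = 9: H = 25.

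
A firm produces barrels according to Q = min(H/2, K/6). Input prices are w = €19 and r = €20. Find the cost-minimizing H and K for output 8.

H* = 16, K* = 48

With a fixed-proportions technology, the cost-minimizing bundle uses no slack in either input: H/2 = K/6 = Q.
So H = 2·8 = 16 and K = 6·8 = 48.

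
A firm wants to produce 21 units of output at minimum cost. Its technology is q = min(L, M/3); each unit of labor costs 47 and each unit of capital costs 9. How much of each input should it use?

L* = 21, M* = 63

With a fixed-proportions technology, the cost-minimizing bundle uses no slack in either input: L = M/3 = q.
So L = 21 and M = 3·21 = 63.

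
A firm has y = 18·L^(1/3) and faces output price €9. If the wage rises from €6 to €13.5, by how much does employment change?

From P·MP_L = w with MP_L = 6·L^(-2/3), the labor demand is L(w) = (54/w)^(3/2).
At w = 6: L = 27. At w = 13.5: L = 8.
ΔL = 8 − 27 = -19.

ΔL = -19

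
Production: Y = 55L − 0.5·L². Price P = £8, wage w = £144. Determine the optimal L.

L* = 37

The marginal product of L is MP_L = 55 − L.
A price-taking firm hires until the value of the marginal product equals the wage: P·MP_L = w, so 8·(55 − L) = 144.
Then 55 − L = 18, giving L = 37.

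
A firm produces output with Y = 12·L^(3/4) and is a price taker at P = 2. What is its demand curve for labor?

L(w) = 104976/w^(4)

MP_L = (3/4)·12·L^(-1/4) = 9·L^(-1/4).
Setting P·MP_L = w: 18·L^(-1/4) = w.
Solving for L: L^(-1/4) = w/18, so L = (18/w)^(4).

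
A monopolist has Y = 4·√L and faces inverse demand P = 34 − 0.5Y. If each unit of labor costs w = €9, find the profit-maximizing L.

Marginal revenue from the inverse demand is MR = 34 − Y.
The marginal product is MP_L = 2·L^(-1/2).
A monopolist hires until marginal revenue product equals the wage: MR·MP_L = w.
At L, Y = 4·√L. Substituting and solving: (34 − 4·√L)·2·L^(-1/2) = 9 gives L = 16.

L* = 16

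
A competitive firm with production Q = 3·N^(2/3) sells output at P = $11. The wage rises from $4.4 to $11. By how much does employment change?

From P·MP_N = w with MP_N = 2·N^(-1/3), the labor demand is N(w) = (22/w)^(3).
At w = 4.4: N = 125. At w = 11: N = 8.
ΔN = 8 − 125 = -117.

ΔN = -117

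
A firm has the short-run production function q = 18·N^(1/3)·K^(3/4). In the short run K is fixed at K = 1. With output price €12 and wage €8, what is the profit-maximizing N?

With K = 1, MP_N = (1/3)·18·N^(-2/3)·1^(3/4) = 6·N^(-2/3).
Profit maximization for a price taker requires P·MP_N = w: 12·6·N^(-2/3) = 8.
So N^(-2/3) = 1/9, which gives N = 27.

N* = 27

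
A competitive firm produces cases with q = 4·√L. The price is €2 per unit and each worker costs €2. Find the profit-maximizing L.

MP_L = (1/2)·4·L^(-1/2) = 2·L^(-1/2).
Profit maximization for a price taker requires P·MP_L = w: 2·2·L^(-1/2) = 2.
So L^(-1/2) = 0.5, which gives L = 4.

L* = 4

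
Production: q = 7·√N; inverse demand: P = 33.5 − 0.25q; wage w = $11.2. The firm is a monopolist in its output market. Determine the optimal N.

N* = 25

Marginal revenue from the inverse demand is MR = 33.5 − 0.5q.
The marginal product is MP_N = 3.5·N^(-1/2).
A monopolist hires until marginal revenue product equals the wage: MR·MP_N = w.
At N, q = 7·√N. Substituting and solving: (33.5 − 3.5·√N)·3.5·N^(-1/2) = 11.2 gives N = 25.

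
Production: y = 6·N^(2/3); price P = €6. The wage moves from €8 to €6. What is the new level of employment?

From P·MP_N = w with MP_N = 4·N^(-1/3), the labor demand is N(w) = (24/w)^(3).
At w = 8: N = 27. At w = 6: N = 64.

N* = 64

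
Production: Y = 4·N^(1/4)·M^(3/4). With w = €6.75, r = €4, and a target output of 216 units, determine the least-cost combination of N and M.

N* = 16, M* = 81

Cost minimization requires the marginal rate of technical substitution to equal the input-price ratio: MP_N/MP_M = w/r.
Here MP_N/MP_M = (1/4)·(M/N)/(3/4) = (1/3)·(M/N). Setting this equal to 6.75/4 = 1.6875 gives M = 5.0625N.
Substituting into Y = 216: 4·N^(1/4)·(5.0625N)^(3/4) = 216.
Solving, N = 16 and M = 81.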